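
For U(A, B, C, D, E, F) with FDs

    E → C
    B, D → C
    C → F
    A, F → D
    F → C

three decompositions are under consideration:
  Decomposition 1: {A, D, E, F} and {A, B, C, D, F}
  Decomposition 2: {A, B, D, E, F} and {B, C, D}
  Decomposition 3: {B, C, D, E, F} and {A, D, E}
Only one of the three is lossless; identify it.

Decomposition 2

Decomposition 1: common = {A, D, F}, closure = {A, C, D, F} → lossy.
Decomposition 2: common = {B, D}, closure = {B, C, D, F} → lossless.
Decomposition 3: common = {D, E}, closure = {C, D, E, F} → lossy.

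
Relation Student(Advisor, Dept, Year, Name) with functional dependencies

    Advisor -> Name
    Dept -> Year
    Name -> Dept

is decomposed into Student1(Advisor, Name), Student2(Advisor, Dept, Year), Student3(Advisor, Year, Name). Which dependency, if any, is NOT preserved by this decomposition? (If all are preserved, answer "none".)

Check Name → Dept: no single fragment contains all of {Dept, Name}, and the restricted closure of {Name} across the fragments never reaches {Dept}.
Advisor → Name is preserved.
Dept → Year is preserved.

Name -> Dept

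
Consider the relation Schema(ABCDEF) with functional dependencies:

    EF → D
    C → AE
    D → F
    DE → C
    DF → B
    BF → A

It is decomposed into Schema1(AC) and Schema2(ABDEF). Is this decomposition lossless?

Common attributes: Schema1 ∩ Schema2 = {A}.
No dependency enlarges {A}, so (A)⁺ = {A}.
The closure contains neither all of Schema1 = {AC} nor all of Schema2 = {ABDEF}, so the common attributes are not a superkey of either fragment. The join is lossy.

No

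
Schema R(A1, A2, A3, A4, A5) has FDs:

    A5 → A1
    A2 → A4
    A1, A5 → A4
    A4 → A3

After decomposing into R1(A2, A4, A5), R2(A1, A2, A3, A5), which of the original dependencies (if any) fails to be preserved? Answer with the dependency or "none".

Check A4 → A3: no single fragment contains all of {A3, A4}, and the restricted closure of {A4} across the fragments never reaches {A3}.
A5 → A1 is preserved.
A2 → A4 is preserved.
A1, A5 → A4 is preserved.

A4 → A3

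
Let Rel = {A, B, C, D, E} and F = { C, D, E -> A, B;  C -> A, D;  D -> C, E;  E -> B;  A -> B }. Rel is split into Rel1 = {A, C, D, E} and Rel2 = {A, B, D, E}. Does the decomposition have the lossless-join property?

Common attributes: Rel1 ∩ Rel2 = {A, D, E}.
Closure of {A, D, E}: D → C, E applies, adding C; E → B applies, adding B. So (A, D, E)⁺ = {A, B, C, D, E}.
This closure contains every attribute of Rel1, so Rel1 ∩ Rel2 → Rel1. The join is lossless.

Yes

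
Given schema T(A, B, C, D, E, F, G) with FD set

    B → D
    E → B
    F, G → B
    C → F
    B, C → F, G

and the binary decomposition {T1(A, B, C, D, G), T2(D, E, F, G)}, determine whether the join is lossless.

No

Common attributes: T1 ∩ T2 = {D, G}.
No dependency enlarges {D, G}, so (D, G)⁺ = {D, G}.
The closure contains neither all of T1 = {A, B, C, D, G} nor all of T2 = {D, E, F, G}, so the common attributes are not a superkey of either fragment. The join is lossy.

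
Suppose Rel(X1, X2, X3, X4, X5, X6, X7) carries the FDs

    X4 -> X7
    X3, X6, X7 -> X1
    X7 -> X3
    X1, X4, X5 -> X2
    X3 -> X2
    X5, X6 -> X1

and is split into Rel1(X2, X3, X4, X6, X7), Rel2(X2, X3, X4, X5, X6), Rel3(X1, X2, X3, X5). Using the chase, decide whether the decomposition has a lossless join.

Chase test. Columns are X1, X2, X3, X4, X5, X6, X7; row i has aⱼ where attribute j ∈ Reli, else bᵢⱼ.
Initial tableau (one row per fragment):
  row 1: b11 a2 a3 a4 b15 a6 a7
  row 2: b21 a2 a3 a4 a5 a6 b27
  row 3: a1 a2 a3 b34 a5 b36 b37
Rows 1 and 2 agree on X4; apply X4→X7 and equate their X7 entries.
Rows 1 and 2 agree on X3, X6, X7; apply X3, X6, X7→X1 and equate their X1 entries.
No row becomes fully distinguished — the join is lossy.

No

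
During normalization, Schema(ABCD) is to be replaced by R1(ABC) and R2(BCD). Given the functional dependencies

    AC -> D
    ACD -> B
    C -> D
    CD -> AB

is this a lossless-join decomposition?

Common attributes: R1 ∩ R2 = {BC}.
Closure of {BC}: C → D applies, adding D; CD → AB applies, adding A. So (BC)⁺ = {ABCD}.
This closure contains every attribute of R1, so R1 ∩ R2 → R1. The join is lossless.

Yes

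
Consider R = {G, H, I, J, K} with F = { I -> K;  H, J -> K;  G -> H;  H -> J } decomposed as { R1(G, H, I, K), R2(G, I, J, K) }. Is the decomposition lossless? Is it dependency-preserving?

lossless but not dependency-preserving

Lossless test: (G, I, K)⁺ = {G, H, I, J, K}, which contains all of one fragment — lossless.
Dependency preservation: the restricted closure of {H} across the fragments never reaches {J}, so H → J cannot be enforced without a join — not preserved.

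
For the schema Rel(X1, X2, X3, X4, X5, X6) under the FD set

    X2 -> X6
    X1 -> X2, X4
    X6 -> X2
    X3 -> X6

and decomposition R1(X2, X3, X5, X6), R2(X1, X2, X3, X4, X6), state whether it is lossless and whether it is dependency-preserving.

Lossless test: (X2, X3, X6)⁺ = {X2, X3, X6}, which is a superkey of neither fragment — lossy.
Dependency preservation: every FD's attributes lie within a single fragment, so each can be enforced locally — preserved.

lossy but dependency-preserving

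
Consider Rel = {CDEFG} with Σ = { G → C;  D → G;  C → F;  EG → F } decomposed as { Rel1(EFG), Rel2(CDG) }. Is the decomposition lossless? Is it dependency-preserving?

Lossless test: (G)⁺ = {CFG}, which is a superkey of neither fragment — lossy.
Dependency preservation: the restricted closure of {C} across the fragments never reaches {F}, so C → F cannot be enforced without a join — not preserved.

lossy and not dependency-preserving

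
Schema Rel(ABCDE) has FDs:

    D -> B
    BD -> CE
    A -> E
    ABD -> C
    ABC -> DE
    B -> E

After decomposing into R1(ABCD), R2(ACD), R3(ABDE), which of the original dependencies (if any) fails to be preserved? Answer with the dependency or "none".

none

D → B lies within R1.
BD → CE: restricted closure across fragments reaches CE.
A → E lies within R3.
ABD → C lies within R1.
ABC → DE: restricted closure across fragments reaches DE.
B → E lies within R3.
Every dependency is enforceable on the fragments, so the decomposition is dependency-preserving.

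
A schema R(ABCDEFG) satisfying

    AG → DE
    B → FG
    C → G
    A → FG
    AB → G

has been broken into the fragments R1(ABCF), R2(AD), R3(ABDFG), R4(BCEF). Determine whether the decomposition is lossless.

No

Chase test. Columns are ABCDEFG; row i has aⱼ where attribute j ∈ Ri, else bᵢⱼ.
Initial tableau (one row per fragment):
  row 1: a1 a2 a3 b14 b15 a6 b17
  row 2: a1 b22 b23 a4 b25 b26 b27
  row 3: a1 a2 b33 a4 b35 a6 a7
  row 4: b41 a2 a3 b44 a5 a6 b47
Rows 1 and 3 agree on B; apply B→FG and equate their FG entries.
Rows 1 and 4 agree on B; apply B→FG and equate their FG entries.
Rows 1 and 2 agree on A; apply A→FG and equate their FG entries.
Rows 1 and 2 agree on AG; apply AG→DE and equate their DE entries.
Rows 1 and 3 agree on AG; apply AG→DE and equate their DE entries.
No row becomes fully distinguished — the join is lossy.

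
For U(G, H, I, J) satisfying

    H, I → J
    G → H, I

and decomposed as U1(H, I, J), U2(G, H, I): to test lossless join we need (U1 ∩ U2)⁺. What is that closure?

U1 ∩ U2 = {H, I}.
H, I → J applies, adding J
Closure: {H, I, J}.

H, I, J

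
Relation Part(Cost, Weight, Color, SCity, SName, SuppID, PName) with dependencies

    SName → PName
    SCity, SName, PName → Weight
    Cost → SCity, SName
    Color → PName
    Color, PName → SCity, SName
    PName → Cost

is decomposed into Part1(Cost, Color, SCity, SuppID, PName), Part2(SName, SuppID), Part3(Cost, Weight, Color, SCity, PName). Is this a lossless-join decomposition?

No

Chase test. Columns are Cost, Weight, Color, SCity, SName, SuppID, PName; row i has aⱼ where attribute j ∈ Parti, else bᵢⱼ.
Initial tableau (one row per fragment):
  row 1: a1 b12 a3 a4 b15 a6 a7
  row 2: b21 b22 b23 b24 a5 a6 b27
  row 3: a1 a2 a3 a4 b35 b36 a7
Rows 1 and 3 agree on Cost; apply Cost→SCity, SName and equate their SCity, SName entries.
Rows 1 and 3 agree on SCity, SName, PName; apply SCity, SName, PName→Weight and equate their Weight entries.
No row becomes fully distinguished — the join is lossy.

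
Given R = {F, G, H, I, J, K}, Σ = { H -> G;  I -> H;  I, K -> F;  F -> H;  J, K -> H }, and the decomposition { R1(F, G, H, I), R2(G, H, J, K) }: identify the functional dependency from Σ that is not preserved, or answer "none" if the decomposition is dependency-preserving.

I, K -> F

Check I, K → F: no single fragment contains all of {F, I, K}, and the restricted closure of {I, K} across the fragments never reaches {F}.
H → G is preserved.
I → H is preserved.
F → H is preserved.
J, K → H is preserved.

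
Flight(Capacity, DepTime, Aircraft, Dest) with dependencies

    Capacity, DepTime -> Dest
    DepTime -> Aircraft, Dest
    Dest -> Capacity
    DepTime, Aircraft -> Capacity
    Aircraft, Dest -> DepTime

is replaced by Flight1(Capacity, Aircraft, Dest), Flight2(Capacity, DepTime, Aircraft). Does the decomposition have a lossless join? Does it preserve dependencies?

Lossless test: (Capacity, Aircraft)⁺ = {Capacity, Aircraft}, which is a superkey of neither fragment — lossy.
Dependency preservation: the restricted closure of {Capacity, DepTime} across the fragments never reaches {Dest}, so Capacity, DepTime → Dest cannot be enforced without a join — not preserved.

lossy and not dependency-preserving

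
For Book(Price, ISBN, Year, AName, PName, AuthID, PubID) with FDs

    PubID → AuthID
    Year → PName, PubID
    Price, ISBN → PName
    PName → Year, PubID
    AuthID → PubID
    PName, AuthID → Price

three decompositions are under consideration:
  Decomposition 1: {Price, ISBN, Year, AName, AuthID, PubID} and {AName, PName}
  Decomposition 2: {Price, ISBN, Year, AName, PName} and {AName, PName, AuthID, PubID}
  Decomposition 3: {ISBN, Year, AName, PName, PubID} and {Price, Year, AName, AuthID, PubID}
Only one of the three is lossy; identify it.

Decomposition 1

Decomposition 1: common = {AName}, closure = {AName} → lossy.
Decomposition 2: common = {AName, PName}, closure = {Price, Year, AName, PName, AuthID, PubID} → lossless.
Decomposition 3: common = {Year, AName, PubID}, closure = {Price, Year, AName, PName, AuthID, PubID} → lossless.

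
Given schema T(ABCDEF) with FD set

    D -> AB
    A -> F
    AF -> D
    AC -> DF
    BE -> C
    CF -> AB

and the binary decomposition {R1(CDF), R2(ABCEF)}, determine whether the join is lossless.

Common attributes: R1 ∩ R2 = {CF}.
Closure of {CF}: CF → AB applies, adding AB; AF → D applies, adding D. So (CF)⁺ = {ABCDF}.
This closure contains every attribute of R1, so R1 ∩ R2 → R1. The join is lossless.

Yes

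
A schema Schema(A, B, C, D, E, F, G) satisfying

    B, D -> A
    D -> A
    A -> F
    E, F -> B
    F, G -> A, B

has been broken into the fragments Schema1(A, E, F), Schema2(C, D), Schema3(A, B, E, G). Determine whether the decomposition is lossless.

No

Chase test. Columns are A, B, C, D, E, F, G; row i has aⱼ where attribute j ∈ Schemai, else bᵢⱼ.
Initial tableau (one row per fragment):
  row 1: a1 b12 b13 b14 a5 a6 b17
  row 2: b21 b22 a3 a4 b25 b26 b27
  row 3: a1 a2 b33 b34 a5 b36 a7
Rows 1 and 3 agree on A; apply A→F and equate their F entries.
Rows 1 and 3 agree on E, F; apply E, F→B and equate their B entries.
No row becomes fully distinguished — the join is lossy.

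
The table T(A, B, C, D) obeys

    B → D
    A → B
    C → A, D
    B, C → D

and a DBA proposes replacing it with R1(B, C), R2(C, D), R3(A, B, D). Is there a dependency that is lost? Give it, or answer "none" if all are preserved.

Check C → A, D: no single fragment contains all of {A, C, D}, and the restricted closure of {C} across the fragments never reaches {A, D}.
B → D is preserved.
A → B is preserved.
B, C → D is preserved.

C → A, D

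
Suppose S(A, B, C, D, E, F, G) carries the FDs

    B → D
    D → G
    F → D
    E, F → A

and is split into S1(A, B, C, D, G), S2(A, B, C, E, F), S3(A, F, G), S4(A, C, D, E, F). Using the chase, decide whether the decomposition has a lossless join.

Yes

Chase test. Columns are A, B, C, D, E, F, G; row i has aⱼ where attribute j ∈ Si, else bᵢⱼ.
Initial tableau (one row per fragment):
  row 1: a1 a2 a3 a4 b15 b16 a7
  row 2: a1 a2 a3 b24 a5 a6 b27
  row 3: a1 b32 b33 b34 b35 a6 a7
  row 4: a1 b42 a3 a4 a5 a6 b47
Rows 1 and 2 agree on B; apply B→D and equate their D entries.
Rows 1 and 2 agree on D; apply D→G and equate their G entries.
Rows 1 and 4 agree on D; apply D→G and equate their G entries.
Rows 2 and 3 agree on F; apply F→D and equate their D entries.
Row 2 is now all distinguished symbols — the join is lossless.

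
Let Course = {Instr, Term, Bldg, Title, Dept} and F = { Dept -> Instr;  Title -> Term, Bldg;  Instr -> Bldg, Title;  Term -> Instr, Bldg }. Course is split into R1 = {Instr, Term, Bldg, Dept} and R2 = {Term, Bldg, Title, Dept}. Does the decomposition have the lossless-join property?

Common attributes: R1 ∩ R2 = {Term, Bldg, Dept}.
Closure of {Term, Bldg, Dept}: Dept → Instr applies, adding Instr; Instr → Bldg, Title applies, adding Title. So (Term, Bldg, Dept)⁺ = {Instr, Term, Bldg, Title, Dept}.
This closure contains every attribute of R1, so R1 ∩ R2 → R1. The join is lossless.

Yes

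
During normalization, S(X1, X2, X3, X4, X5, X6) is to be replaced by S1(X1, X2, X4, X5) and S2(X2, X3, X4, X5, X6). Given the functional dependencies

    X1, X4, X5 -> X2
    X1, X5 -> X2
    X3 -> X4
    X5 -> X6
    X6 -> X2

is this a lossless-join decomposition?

Common attributes: S1 ∩ S2 = {X2, X4, X5}.
Closure of {X2, X4, X5}: X5 → X6 applies, adding X6. So (X2, X4, X5)⁺ = {X2, X4, X5, X6}.
The closure contains neither all of S1 = {X1, X2, X4, X5} nor all of S2 = {X2, X3, X4, X5, X6}, so the common attributes are not a superkey of either fragment. The join is lossy.

No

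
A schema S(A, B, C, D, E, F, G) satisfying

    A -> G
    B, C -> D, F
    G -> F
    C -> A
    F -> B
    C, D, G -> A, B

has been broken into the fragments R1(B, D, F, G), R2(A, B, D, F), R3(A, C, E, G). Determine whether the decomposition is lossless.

Chase test. Columns are A, B, C, D, E, F, G; row i has aⱼ where attribute j ∈ Ri, else bᵢⱼ.
Initial tableau (one row per fragment):
  row 1: b11 a2 b13 a4 b15 a6 a7
  row 2: a1 a2 b23 a4 b25 a6 b27
  row 3: a1 b32 a3 b34 a5 b36 a7
Rows 2 and 3 agree on A; apply A→G and equate their G entries.
Rows 1 and 3 agree on G; apply G→F and equate their F entries.
Rows 1 and 3 agree on F; apply F→B and equate their B entries.
No row becomes fully distinguished — the join is lossy.

No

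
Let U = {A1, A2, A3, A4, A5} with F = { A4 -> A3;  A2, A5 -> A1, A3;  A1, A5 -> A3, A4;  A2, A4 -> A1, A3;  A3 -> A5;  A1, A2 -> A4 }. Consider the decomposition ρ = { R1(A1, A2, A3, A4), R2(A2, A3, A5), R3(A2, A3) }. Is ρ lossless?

Yes

Chase test. Columns are A1, A2, A3, A4, A5; row i has aⱼ where attribute j ∈ Ri, else bᵢⱼ.
Initial tableau (one row per fragment):
  row 1: a1 a2 a3 a4 b15
  row 2: b21 a2 a3 b24 a5
  row 3: b31 a2 a3 b34 b35
Rows 1 and 2 agree on A3; apply A3→A5 and equate their A5 entries.
Rows 1 and 3 agree on A3; apply A3→A5 and equate their A5 entries.
Rows 1 and 2 agree on A2, A5; apply A2, A5→A1, A3 and equate their A1, A3 entries.
Rows 1 and 3 agree on A2, A5; apply A2, A5→A1, A3 and equate their A1, A3 entries.
Rows 1 and 2 agree on A1, A5; apply A1, A5→A3, A4 and equate their A3, A4 entries.
Rows 1 and 3 agree on A1, A5; apply A1, A5→A3, A4 and equate their A3, A4 entries.
Row 1 is now all distinguished symbols — the join is lossless.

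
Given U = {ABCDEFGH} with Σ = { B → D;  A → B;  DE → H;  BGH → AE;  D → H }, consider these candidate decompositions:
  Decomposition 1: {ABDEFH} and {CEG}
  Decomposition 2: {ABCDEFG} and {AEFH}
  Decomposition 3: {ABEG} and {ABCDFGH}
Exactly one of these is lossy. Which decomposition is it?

Decomposition 1: common = {E}, closure = {E} → lossy.
Decomposition 2: common = {AEF}, closure = {ABDEFH} → lossless.
Decomposition 3: common = {ABG}, closure = {ABDEGH} → lossless.

Decomposition 1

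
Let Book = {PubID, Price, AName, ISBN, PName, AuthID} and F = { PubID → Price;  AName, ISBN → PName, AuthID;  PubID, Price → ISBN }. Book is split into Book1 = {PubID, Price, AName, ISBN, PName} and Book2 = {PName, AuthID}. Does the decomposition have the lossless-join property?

Common attributes: Book1 ∩ Book2 = {PName}.
No dependency enlarges {PName}, so (PName)⁺ = {PName}.
The closure contains neither all of Book1 = {PubID, Price, AName, ISBN, PName} nor all of Book2 = {PName, AuthID}, so the common attributes are not a superkey of either fragment. The join is lossy.

No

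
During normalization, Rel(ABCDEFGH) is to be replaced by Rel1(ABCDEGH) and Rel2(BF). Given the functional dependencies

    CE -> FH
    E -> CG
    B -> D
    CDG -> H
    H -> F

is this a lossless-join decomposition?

No

Common attributes: Rel1 ∩ Rel2 = {B}.
Closure of {B}: B → D applies, adding D. So (B)⁺ = {BD}.
The closure contains neither all of Rel1 = {ABCDEGH} nor all of Rel2 = {BF}, so the common attributes are not a superkey of either fragment. The join is lossy.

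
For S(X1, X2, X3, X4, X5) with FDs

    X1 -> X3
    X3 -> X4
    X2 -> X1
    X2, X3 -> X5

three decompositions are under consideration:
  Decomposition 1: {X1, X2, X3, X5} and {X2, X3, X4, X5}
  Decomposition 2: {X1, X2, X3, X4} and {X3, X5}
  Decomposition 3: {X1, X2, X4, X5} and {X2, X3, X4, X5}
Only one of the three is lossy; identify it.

Decomposition 2

Decomposition 1: common = {X2, X3, X5}, closure = {X1, X2, X3, X4, X5} → lossless.
Decomposition 2: common = {X3}, closure = {X3, X4} → lossy.
Decomposition 3: common = {X2, X4, X5}, closure = {X1, X2, X3, X4, X5} → lossless.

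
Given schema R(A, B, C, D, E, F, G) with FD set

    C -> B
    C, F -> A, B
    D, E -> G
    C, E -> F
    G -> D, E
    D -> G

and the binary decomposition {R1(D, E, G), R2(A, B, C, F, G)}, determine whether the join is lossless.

Common attributes: R1 ∩ R2 = {G}.
Closure of {G}: G → D, E applies, adding D, E. So (G)⁺ = {D, E, G}.
This closure contains every attribute of R1, so R1 ∩ R2 → R1. The join is lossless.

Yes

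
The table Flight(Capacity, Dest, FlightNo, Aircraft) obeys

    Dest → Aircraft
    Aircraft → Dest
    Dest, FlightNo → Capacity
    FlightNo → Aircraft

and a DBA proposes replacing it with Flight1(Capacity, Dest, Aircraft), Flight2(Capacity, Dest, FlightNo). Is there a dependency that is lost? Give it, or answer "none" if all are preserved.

Dest → Aircraft lies within Flight1.
Aircraft → Dest lies within Flight1.
Dest, FlightNo → Capacity lies within Flight2.
FlightNo → Aircraft: restricted closure across fragments reaches Aircraft.
Every dependency is enforceable on the fragments, so the decomposition is dependency-preserving.

none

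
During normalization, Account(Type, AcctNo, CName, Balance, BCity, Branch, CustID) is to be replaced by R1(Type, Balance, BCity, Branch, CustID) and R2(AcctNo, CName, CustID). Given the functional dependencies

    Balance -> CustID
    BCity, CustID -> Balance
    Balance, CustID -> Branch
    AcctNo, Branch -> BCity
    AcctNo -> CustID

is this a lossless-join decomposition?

Common attributes: R1 ∩ R2 = {CustID}.
No dependency enlarges {CustID}, so (CustID)⁺ = {CustID}.
The closure contains neither all of R1 = {Type, Balance, BCity, Branch, CustID} nor all of R2 = {AcctNo, CName, CustID}, so the common attributes are not a superkey of either fragment. The join is lossy.

No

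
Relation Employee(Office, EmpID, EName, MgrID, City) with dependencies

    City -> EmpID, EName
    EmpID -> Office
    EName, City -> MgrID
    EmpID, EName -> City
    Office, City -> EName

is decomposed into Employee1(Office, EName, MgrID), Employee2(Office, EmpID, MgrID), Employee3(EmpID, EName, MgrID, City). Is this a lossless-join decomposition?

Yes

Chase test. Columns are Office, EmpID, EName, MgrID, City; row i has aⱼ where attribute j ∈ Employeei, else bᵢⱼ.
Initial tableau (one row per fragment):
  row 1: a1 b12 a3 a4 b15
  row 2: a1 a2 b23 a4 b25
  row 3: b31 a2 a3 a4 a5
Rows 2 and 3 agree on EmpID; apply EmpID→Office and equate their Office entries.
Row 3 is now all distinguished symbols — the join is lossless.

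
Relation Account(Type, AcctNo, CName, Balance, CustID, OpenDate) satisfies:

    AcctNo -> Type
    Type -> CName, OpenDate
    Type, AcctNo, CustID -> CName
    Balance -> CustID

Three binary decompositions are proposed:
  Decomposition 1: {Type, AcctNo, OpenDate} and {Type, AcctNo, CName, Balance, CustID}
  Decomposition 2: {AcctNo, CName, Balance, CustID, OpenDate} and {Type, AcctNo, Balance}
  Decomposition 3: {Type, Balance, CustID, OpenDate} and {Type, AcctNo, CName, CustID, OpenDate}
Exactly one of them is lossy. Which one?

Decomposition 3

Decomposition 1: common = {Type, AcctNo}, closure = {Type, AcctNo, CName, OpenDate} → lossless.
Decomposition 2: common = {AcctNo, Balance}, closure = {Type, AcctNo, CName, Balance, CustID, OpenDate} → lossless.
Decomposition 3: common = {Type, CustID, OpenDate}, closure = {Type, CName, CustID, OpenDate} → lossy.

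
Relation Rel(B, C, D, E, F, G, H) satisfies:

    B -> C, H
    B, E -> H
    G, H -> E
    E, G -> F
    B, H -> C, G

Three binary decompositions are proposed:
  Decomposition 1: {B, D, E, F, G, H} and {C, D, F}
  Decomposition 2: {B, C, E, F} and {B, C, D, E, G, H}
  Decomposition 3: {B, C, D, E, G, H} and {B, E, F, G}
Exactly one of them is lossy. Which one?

Decomposition 1

Decomposition 1: common = {D, F}, closure = {D, F} → lossy.
Decomposition 2: common = {B, C, E}, closure = {B, C, E, F, G, H} → lossless.
Decomposition 3: common = {B, E, G}, closure = {B, C, E, F, G, H} → lossless.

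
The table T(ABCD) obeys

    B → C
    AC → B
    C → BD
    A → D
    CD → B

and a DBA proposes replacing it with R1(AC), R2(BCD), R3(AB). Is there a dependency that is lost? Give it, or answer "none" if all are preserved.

Check A → D: no single fragment contains all of {AD}, and the restricted closure of {A} across the fragments never reaches {D}.
B → C is preserved.
AC → B is preserved.
C → BD is preserved.
CD → B is preserved.

A → D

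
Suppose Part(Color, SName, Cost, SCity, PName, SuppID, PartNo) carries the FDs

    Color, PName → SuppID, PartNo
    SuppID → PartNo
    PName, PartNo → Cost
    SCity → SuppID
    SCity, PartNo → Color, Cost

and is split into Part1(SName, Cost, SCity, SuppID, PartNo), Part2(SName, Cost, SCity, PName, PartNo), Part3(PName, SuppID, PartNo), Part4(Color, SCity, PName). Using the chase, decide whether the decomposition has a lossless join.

Yes

Chase test. Columns are Color, SName, Cost, SCity, PName, SuppID, PartNo; row i has aⱼ where attribute j ∈ Parti, else bᵢⱼ.
Initial tableau (one row per fragment):
  row 1: b11 a2 a3 a4 b15 a6 a7
  row 2: b21 a2 a3 a4 a5 b26 a7
  row 3: b31 b32 b33 b34 a5 a6 a7
  row 4: a1 b42 b43 a4 a5 b46 b47
Rows 2 and 3 agree on PName, PartNo; apply PName, PartNo→Cost and equate their Cost entries.
Rows 1 and 2 agree on SCity; apply SCity→SuppID and equate their SuppID entries.
Rows 1 and 4 agree on SCity; apply SCity→SuppID and equate their SuppID entries.
Rows 1 and 2 agree on SCity, PartNo; apply SCity, PartNo→Color, Cost and equate their Color, Cost entries.
Rows 1 and 4 agree on SuppID; apply SuppID→PartNo and equate their PartNo entries.
Rows 2 and 4 agree on PName, PartNo; apply PName, PartNo→Cost and equate their Cost entries.
Rows 1 and 4 agree on SCity, PartNo; apply SCity, PartNo→Color, Cost and equate their Color, Cost entries.
Row 2 is now all distinguished symbols — the join is lossless.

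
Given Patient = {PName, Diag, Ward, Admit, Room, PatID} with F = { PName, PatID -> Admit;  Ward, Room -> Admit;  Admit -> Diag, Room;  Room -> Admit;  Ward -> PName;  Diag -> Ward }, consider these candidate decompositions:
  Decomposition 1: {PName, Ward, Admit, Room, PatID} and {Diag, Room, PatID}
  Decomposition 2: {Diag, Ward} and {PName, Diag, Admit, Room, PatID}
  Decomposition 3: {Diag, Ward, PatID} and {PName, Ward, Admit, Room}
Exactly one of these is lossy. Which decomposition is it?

Decomposition 1: common = {Room, PatID}, closure = {PName, Diag, Ward, Admit, Room, PatID} → lossless.
Decomposition 2: common = {Diag}, closure = {PName, Diag, Ward} → lossless.
Decomposition 3: common = {Ward}, closure = {PName, Ward} → lossy.

Decomposition 3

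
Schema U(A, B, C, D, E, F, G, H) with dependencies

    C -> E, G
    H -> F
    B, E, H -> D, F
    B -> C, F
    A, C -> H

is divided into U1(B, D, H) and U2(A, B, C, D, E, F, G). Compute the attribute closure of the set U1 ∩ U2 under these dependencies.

B, C, D, E, F, G

U1 ∩ U2 = {B, D}.
B → C, F applies, adding C, F
C → E, G applies, adding E, G
Closure: {B, C, D, E, F, G}.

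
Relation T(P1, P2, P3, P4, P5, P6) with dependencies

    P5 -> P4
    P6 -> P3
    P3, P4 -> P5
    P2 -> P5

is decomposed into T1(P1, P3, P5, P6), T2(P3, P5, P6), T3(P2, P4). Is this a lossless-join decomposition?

Chase test. Columns are P1, P2, P3, P4, P5, P6; row i has aⱼ where attribute j ∈ Ti, else bᵢⱼ.
Initial tableau (one row per fragment):
  row 1: a1 b12 a3 b14 a5 a6
  row 2: b21 b22 a3 b24 a5 a6
  row 3: b31 a2 b33 a4 b35 b36
Rows 1 and 2 agree on P5; apply P5→P4 and equate their P4 entries.
No row becomes fully distinguished — the join is lossy.

No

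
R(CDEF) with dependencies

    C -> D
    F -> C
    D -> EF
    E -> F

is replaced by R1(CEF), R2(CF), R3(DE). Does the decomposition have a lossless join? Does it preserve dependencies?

Lossless test (chase): Rows 1 and 2 agree on C; apply C→D and equate their D entries. Rows 1 and 2 agree on D; apply D→EF and equate their EF entries. Rows 1 and 3 agree on E; apply E→F and equate their F entries. Rows 1 and 3 agree on F; apply F→C and equate their C entries. Rows 1 and 3 agree on C; apply C→D and equate their D entries. Row 1 is now all distinguished symbols — the join is lossless.
Dependency preservation: C → D; D → EF are not contained in any single fragment, but the restricted closure of each left-hand side across the fragments still reaches the right-hand side; the remaining FDs each lie inside some fragment. All dependencies are preserved.

lossless and dependency-preserving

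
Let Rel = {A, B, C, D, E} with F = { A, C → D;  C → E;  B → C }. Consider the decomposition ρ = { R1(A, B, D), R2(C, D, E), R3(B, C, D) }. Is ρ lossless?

Yes

Chase test. Columns are A, B, C, D, E; row i has aⱼ where attribute j ∈ Ri, else bᵢⱼ.
Initial tableau (one row per fragment):
  row 1: a1 a2 b13 a4 b15
  row 2: b21 b22 a3 a4 a5
  row 3: b31 a2 a3 a4 b35
Rows 2 and 3 agree on C; apply C→E and equate their E entries.
Rows 1 and 3 agree on B; apply B→C and equate their C entries.
Rows 1 and 2 agree on C; apply C→E and equate their E entries.
Row 1 is now all distinguished symbols — the join is lossless.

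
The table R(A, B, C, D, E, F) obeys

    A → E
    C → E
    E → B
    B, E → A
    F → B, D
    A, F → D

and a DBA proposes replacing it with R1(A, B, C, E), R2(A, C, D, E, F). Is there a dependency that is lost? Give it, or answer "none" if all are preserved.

F → B, D

Check F → B, D: no single fragment contains all of {B, D, F}, and the restricted closure of {F} across the fragments never reaches {B, D}.
A → E is preserved.
C → E is preserved.
E → B is preserved.
B, E → A is preserved.
A, F → D is preserved.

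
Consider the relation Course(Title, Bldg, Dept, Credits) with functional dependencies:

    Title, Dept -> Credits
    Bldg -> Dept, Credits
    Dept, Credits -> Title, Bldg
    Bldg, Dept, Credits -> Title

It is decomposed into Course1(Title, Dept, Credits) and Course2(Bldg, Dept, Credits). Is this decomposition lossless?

Yes

Common attributes: Course1 ∩ Course2 = {Dept, Credits}.
Closure of {Dept, Credits}: Dept, Credits → Title, Bldg applies, adding Title, Bldg. So (Dept, Credits)⁺ = {Title, Bldg, Dept, Credits}.
This closure contains every attribute of Course1, so Course1 ∩ Course2 → Course1. The join is lossless.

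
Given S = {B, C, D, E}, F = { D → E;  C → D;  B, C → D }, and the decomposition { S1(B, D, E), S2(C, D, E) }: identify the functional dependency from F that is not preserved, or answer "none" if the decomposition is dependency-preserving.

none

D → E lies within S1.
C → D lies within S2.
B, C → D: restricted closure across fragments reaches D.
Every dependency is enforceable on the fragments, so the decomposition is dependency-preserving.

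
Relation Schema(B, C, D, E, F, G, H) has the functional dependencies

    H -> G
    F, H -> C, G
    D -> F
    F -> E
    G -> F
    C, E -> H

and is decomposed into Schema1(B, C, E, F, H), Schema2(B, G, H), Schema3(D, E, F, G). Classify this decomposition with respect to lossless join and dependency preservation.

Lossless test (chase): Rows 1 and 2 agree on H; apply H→G and equate their G entries. Rows 1 and 2 agree on G; apply G→F and equate their F entries. Rows 1 and 2 agree on F, H; apply F, H→C, G and equate their C, G entries. Rows 1 and 2 agree on F; apply F→E and equate their E entries. No row becomes fully distinguished — the join is lossy.
Dependency preservation: F, H → C, G is not contained in any single fragment, but the restricted closure of its left-hand side across the fragments still reaches the right-hand side; the remaining FDs each lie inside some fragment. All dependencies are preserved.

lossy but dependency-preserving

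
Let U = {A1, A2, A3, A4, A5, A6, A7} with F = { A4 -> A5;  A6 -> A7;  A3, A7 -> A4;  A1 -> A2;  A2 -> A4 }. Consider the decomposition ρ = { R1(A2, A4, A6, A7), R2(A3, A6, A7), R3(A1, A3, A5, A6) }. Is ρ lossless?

No

Chase test. Columns are A1, A2, A3, A4, A5, A6, A7; row i has aⱼ where attribute j ∈ Ri, else bᵢⱼ.
Initial tableau (one row per fragment):
  row 1: b11 a2 b13 a4 b15 a6 a7
  row 2: b21 b22 a3 b24 b25 a6 a7
  row 3: a1 b32 a3 b34 a5 a6 b37
Rows 1 and 3 agree on A6; apply A6→A7 and equate their A7 entries.
Rows 2 and 3 agree on A3, A7; apply A3, A7→A4 and equate their A4 entries.
Rows 2 and 3 agree on A4; apply A4→A5 and equate their A5 entries.
No row becomes fully distinguished — the join is lossy.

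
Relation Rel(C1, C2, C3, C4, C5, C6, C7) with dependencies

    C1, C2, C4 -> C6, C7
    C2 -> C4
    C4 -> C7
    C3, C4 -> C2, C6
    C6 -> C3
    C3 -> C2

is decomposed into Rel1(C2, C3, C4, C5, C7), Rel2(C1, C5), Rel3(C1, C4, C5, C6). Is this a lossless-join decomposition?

No

Chase test. Columns are C1, C2, C3, C4, C5, C6, C7; row i has aⱼ where attribute j ∈ Reli, else bᵢⱼ.
Initial tableau (one row per fragment):
  row 1: b11 a2 a3 a4 a5 b16 a7
  row 2: a1 b22 b23 b24 a5 b26 b27
  row 3: a1 b32 b33 a4 a5 a6 b37
Rows 1 and 3 agree on C4; apply C4→C7 and equate their C7 entries.
No row becomes fully distinguished — the join is lossy.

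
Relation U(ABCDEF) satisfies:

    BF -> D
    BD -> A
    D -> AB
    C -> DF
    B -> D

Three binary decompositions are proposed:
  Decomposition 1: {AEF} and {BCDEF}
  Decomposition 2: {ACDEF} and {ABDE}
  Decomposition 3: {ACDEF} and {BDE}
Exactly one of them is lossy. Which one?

Decomposition 1: common = {EF}, closure = {EF} → lossy.
Decomposition 2: common = {ADE}, closure = {ABDE} → lossless.
Decomposition 3: common = {DE}, closure = {ABDE} → lossless.

Decomposition 1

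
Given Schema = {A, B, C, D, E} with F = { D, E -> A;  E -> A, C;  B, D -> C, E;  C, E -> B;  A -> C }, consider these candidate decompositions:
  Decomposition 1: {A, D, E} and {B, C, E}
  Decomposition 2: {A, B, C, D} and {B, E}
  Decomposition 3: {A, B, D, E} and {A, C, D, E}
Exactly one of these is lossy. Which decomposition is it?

Decomposition 2

Decomposition 1: common = {E}, closure = {A, B, C, E} → lossless.
Decomposition 2: common = {B}, closure = {B} → lossy.
Decomposition 3: common = {A, D, E}, closure = {A, B, C, D, E} → lossless.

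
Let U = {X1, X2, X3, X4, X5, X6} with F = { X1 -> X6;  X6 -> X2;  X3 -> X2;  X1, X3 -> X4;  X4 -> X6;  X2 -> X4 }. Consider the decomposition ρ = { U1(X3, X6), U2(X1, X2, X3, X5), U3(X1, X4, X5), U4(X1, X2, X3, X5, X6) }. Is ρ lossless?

Yes

Chase test. Columns are X1, X2, X3, X4, X5, X6; row i has aⱼ where attribute j ∈ Ui, else bᵢⱼ.
Initial tableau (one row per fragment):
  row 1: b11 b12 a3 b14 b15 a6
  row 2: a1 a2 a3 b24 a5 b26
  row 3: a1 b32 b33 a4 a5 b36
  row 4: a1 a2 a3 b44 a5 a6
Rows 2 and 3 agree on X1; apply X1→X6 and equate their X6 entries.
Rows 2 and 4 agree on X1; apply X1→X6 and equate their X6 entries.
Rows 1 and 2 agree on X6; apply X6→X2 and equate their X2 entries.
Rows 1 and 3 agree on X6; apply X6→X2 and equate their X2 entries.
Rows 2 and 4 agree on X1, X3; apply X1, X3→X4 and equate their X4 entries.
Rows 1 and 2 agree on X2; apply X2→X4 and equate their X4 entries.
Rows 1 and 3 agree on X2; apply X2→X4 and equate their X4 entries.
Row 2 is now all distinguished symbols — the join is lossless.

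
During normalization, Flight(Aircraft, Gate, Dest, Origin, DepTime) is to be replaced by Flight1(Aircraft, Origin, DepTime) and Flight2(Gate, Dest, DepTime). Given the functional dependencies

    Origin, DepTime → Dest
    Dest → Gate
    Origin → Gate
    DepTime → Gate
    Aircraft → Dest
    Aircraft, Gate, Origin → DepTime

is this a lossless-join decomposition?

Common attributes: Flight1 ∩ Flight2 = {DepTime}.
Closure of {DepTime}: DepTime → Gate applies, adding Gate. So (DepTime)⁺ = {Gate, DepTime}.
The closure contains neither all of Flight1 = {Aircraft, Origin, DepTime} nor all of Flight2 = {Gate, Dest, DepTime}, so the common attributes are not a superkey of either fragment. The join is lossy.

No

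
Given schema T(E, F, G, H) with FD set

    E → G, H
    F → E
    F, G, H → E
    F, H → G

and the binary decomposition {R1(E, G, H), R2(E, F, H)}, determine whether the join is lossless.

Common attributes: R1 ∩ R2 = {E, H}.
Closure of {E, H}: E → G, H applies, adding G. So (E, H)⁺ = {E, G, H}.
This closure contains every attribute of R1, so R1 ∩ R2 → R1. The join is lossless.

Yes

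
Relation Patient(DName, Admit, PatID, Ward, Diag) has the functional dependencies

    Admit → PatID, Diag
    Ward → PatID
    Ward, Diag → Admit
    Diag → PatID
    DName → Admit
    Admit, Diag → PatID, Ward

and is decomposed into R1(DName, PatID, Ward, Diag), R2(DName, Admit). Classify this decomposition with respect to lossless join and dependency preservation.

Lossless test: (DName)⁺ = {DName, Admit, PatID, Ward, Diag}, which contains all of one fragment — lossless.
Dependency preservation: the restricted closure of {Admit} across the fragments never reaches {PatID, Diag}, so Admit → PatID, Diag cannot be enforced without a join — not preserved.

lossless but not dependency-preserving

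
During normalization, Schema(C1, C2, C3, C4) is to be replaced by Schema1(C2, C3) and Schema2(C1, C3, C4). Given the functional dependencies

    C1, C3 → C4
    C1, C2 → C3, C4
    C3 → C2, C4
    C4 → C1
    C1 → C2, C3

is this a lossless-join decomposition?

Common attributes: Schema1 ∩ Schema2 = {C3}.
Closure of {C3}: C3 → C2, C4 applies, adding C2, C4; C4 → C1 applies, adding C1. So (C3)⁺ = {C1, C2, C3, C4}.
This closure contains every attribute of Schema1, so Schema1 ∩ Schema2 → Schema1. The join is lossless.

Yes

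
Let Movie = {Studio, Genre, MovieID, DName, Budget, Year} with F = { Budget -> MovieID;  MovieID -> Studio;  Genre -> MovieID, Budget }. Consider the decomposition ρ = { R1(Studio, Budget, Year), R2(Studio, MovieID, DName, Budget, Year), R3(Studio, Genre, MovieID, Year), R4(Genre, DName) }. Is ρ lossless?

Chase test. Columns are Studio, Genre, MovieID, DName, Budget, Year; row i has aⱼ where attribute j ∈ Ri, else bᵢⱼ.
Initial tableau (one row per fragment):
  row 1: a1 b12 b13 b14 a5 a6
  row 2: a1 b22 a3 a4 a5 a6
  row 3: a1 a2 a3 b34 b35 a6
  row 4: b41 a2 b43 a4 b45 b46
Rows 1 and 2 agree on Budget; apply Budget→MovieID and equate their MovieID entries.
Rows 3 and 4 agree on Genre; apply Genre→MovieID, Budget and equate their MovieID, Budget entries.
Rows 1 and 4 agree on MovieID; apply MovieID→Studio and equate their Studio entries.
No row becomes fully distinguished — the join is lossy.

No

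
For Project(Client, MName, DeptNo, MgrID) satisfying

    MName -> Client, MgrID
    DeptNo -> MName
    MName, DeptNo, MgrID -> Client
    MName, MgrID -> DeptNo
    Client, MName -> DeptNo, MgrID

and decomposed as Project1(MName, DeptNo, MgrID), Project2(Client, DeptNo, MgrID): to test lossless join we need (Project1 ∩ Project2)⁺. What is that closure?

Project1 ∩ Project2 = {DeptNo, MgrID}.
DeptNo → MName applies, adding MName
MName, DeptNo, MgrID → Client applies, adding Client
Closure: {Client, MName, DeptNo, MgrID}.

Client, MName, DeptNo, MgrID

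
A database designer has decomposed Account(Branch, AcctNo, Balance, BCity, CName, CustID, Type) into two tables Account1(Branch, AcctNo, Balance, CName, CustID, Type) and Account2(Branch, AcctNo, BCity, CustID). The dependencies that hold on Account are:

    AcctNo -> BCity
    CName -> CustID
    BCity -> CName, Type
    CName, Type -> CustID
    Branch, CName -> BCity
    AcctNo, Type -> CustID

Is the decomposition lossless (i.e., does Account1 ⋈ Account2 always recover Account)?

Yes

Common attributes: Account1 ∩ Account2 = {Branch, AcctNo, CustID}.
Closure of {Branch, AcctNo, CustID}: AcctNo → BCity applies, adding BCity; BCity → CName, Type applies, adding CName, Type. So (Branch, AcctNo, CustID)⁺ = {Branch, AcctNo, BCity, CName, CustID, Type}.
This closure contains every attribute of Account2, so Account1 ∩ Account2 → Account2. The join is lossless.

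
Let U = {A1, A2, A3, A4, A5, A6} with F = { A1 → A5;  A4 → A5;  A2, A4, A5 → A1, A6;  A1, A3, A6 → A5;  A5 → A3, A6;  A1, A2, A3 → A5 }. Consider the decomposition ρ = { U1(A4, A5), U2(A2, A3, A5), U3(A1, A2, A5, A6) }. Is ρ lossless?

No

Chase test. Columns are A1, A2, A3, A4, A5, A6; row i has aⱼ where attribute j ∈ Ui, else bᵢⱼ.
Initial tableau (one row per fragment):
  row 1: b11 b12 b13 a4 a5 b16
  row 2: b21 a2 a3 b24 a5 b26
  row 3: a1 a2 b33 b34 a5 a6
Rows 1 and 2 agree on A5; apply A5→A3, A6 and equate their A3, A6 entries.
Rows 1 and 3 agree on A5; apply A5→A3, A6 and equate their A3, A6 entries.
No row becomes fully distinguished — the join is lossy.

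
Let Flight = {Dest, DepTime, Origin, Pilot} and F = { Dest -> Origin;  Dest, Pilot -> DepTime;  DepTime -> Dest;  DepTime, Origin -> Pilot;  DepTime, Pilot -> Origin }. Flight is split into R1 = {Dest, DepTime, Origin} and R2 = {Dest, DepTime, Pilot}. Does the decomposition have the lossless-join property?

Yes

Common attributes: R1 ∩ R2 = {Dest, DepTime}.
Closure of {Dest, DepTime}: Dest → Origin applies, adding Origin; DepTime, Origin → Pilot applies, adding Pilot. So (Dest, DepTime)⁺ = {Dest, DepTime, Origin, Pilot}.
This closure contains every attribute of R1, so R1 ∩ R2 → R1. The join is lossless.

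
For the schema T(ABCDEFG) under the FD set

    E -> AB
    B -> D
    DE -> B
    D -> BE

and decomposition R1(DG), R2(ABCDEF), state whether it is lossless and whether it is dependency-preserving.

Lossless test: (D)⁺ = {ABDE}, which is a superkey of neither fragment — lossy.
Dependency preservation: every FD's attributes lie within a single fragment, so each can be enforced locally — preserved.

lossy but dependency-preserving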